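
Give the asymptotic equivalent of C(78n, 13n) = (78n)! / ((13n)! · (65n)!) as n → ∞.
C(78n, 13n) ~ (46656/3125)^(13n) · sqrt(3/(5π·13n))

Write N = 13n. Apply Stirling to each factorial:
  (6N)! ~ sqrt(2π·6N) · (6N/e)^(6N),
  N! ~ sqrt(2π N) · (N/e)^N,
  (5N)! ~ sqrt(2π·5N) · (5N/e)^(5N).
The exponential factors combine to (6N)^(6N) / (N^N · (5N)^(5N)) = 6^(6N)/5^(5N) = (6^6/5^5)^N = (46656/3125)^N.
The square-root prefactors combine to sqrt(2π·6N) / (sqrt(2π N)·sqrt(2π·5N)) = sqrt(6 / (2π·5·N)) = sqrt(3/(5π·13n)).
Substituting N = 13n: C(78n, 13n) ~ (46656/3125)^(13n) · sqrt(3/(5π·13n)).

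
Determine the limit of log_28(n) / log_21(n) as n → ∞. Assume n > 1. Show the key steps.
lim = ln(21) / ln(28) = log_28(21)

Change of base: log_28(n) = ln n / ln 28 and log_21(n) = ln n / ln 21. The ratio is (ln n / ln 28) · (ln 21 / ln n) = ln 21 / ln 28, a constant independent of n. So the limit is ln 21 / ln 28 = log_28(21).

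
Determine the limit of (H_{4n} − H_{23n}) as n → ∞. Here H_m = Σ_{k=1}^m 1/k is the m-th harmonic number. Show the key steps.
lim = ln(4/23)

Euler-Maclaurin gives H_m = ln m + γ + 1/(2m) + O(1/m^2). The γ and O(1/m) terms cancel in the difference:
  H_{4n} − H_{23n} = ln(4n) − ln(23n) + O(1/n) = ln(4/23) + O(1/n).
Hence the limit is ln(4/23).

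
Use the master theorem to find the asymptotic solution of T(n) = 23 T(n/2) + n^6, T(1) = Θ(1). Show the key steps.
T(n) = Θ(n^6)

log_2 23 ≈ 4.524. f(n) = n^6 dominates n^(log_2 23) since 6 > 4.524, and the regularity condition a·f(n/b) = 23·(n/2)^6 = (23/64)·n^6 ≤ c·f(n) holds with c = 23/64 ≈ 0.359 < 1. So this is Case 3: T(n) = Θ(f(n)) = Θ(n^6).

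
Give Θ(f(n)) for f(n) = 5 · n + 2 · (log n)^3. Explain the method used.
f(n) ∈ Θ(n)

Compare the terms by growth order. For large n, n^a · (log n)^b dominates n^a' · (log n)^b' iff a > a', or (a = a' and b > b'). Ranking the 2 terms shows the dominant one is 5 · n. Hence f(n) ∈ Θ(n).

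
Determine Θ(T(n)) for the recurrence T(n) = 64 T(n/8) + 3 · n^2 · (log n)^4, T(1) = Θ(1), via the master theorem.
T(n) = Θ(n^2 · (log n)^5)

Here log_8 64 = 2 and f(n) = 3 · n^2 · (log n)^4 = Θ(n^(log_8 64) · (log n)^4). This is the extended Case 2 of the master theorem (f matches the critical exponent up to log factors), giving T(n) = Θ(n^(log_8 64) · (log n)^(4+1)) = Θ(n^2 · (log n)^5).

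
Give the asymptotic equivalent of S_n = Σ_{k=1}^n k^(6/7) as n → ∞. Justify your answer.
S_n ~ (7/13) · n^(13/7)

Integral comparison: Σ_{k=1}^n k^(6/7) = ∫_0^n x^(6/7) dx + O(n^(6/7)). The integral is n^(1 + 6/7) / (1 + 6/7) = n^((6+7)/7) / ((6+7)/7) = (7/13) · n^(13/7).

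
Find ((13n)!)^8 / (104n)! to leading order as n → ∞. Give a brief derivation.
((13n)!)^8/(104n)! ~ ((2π·13n)^(7/2) / sqrt(8)) · 8^(−8·13n)  →  0

Write N = 13n. Stirling: N! ~ sqrt(2π N)(N/e)^N and (8N)! ~ sqrt(2π·8N)·(8N/e)^(8N).
  (N!)^8/(8N)! ~ (2π N)^(8/2) (N/e)^(8N) / [sqrt(2π·8N) (8N/e)^(8N)]
     = (2π N)^(8/2) / sqrt(2π·8N) · (N/(8N))^(8N)
     = (2π N)^((8−1)/2) / sqrt(8) · 8^(−8N).
Since 8^8 > 1, the factor 8^(−8N) decays exponentially, so the ratio → 0. Substituting N = 13n gives the stated form.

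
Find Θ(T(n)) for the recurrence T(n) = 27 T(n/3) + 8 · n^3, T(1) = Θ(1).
T(n) = Θ(n^3 log n)

log_3 27 = 3, and f(n) = 8 · n^3 = Θ(n^(log_3 27)). This is Case 2 of the master theorem: T(n) = Θ(f(n) · log n) = Θ(n^3 log n).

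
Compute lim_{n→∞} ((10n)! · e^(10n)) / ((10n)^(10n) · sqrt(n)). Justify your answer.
lim = sqrt(2π·10)

Stirling: (10n)! ~ sqrt(2π·10n) · (10n/e)^(10n). Hence
  (10n)! · e^(10n) / (10n)^(10n) ~ sqrt(2π·10n).
Dividing by sqrt(n): sqrt(2π·10n) / sqrt(n) = sqrt(2π·10) · n^((1−1)/2), so the limit is sqrt(2π·10).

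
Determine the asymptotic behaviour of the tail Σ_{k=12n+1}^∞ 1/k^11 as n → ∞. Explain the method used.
Σ_{k>12n} 1/k^11 ~ 1/(10 · (12n)^10)

Compare to the integral: ∫_{12n}^∞ x^(−11) dx = [−x^(−10)/10]_{12n}^∞ = 1/((11−1)·(12n)^10). Euler-Maclaurin then gives
  Σ_{k>12n} 1/k^11 = ∫_{12n}^∞ dx/x^11 − 1/(2·(12n)^11) + O(1/(12n)^12).
(Equivalently this is ζ(11) − Σ_{k≤12n} 1/k^11.)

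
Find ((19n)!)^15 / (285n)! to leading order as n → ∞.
((19n)!)^15/(285n)! ~ ((2π·19n)^(14/2) / sqrt(15)) · 15^(−15·19n)  →  0

Write N = 19n. Stirling: N! ~ sqrt(2π N)(N/e)^N and (15N)! ~ sqrt(2π·15N)·(15N/e)^(15N).
  (N!)^15/(15N)! ~ (2π N)^(15/2) (N/e)^(15N) / [sqrt(2π·15N) (15N/e)^(15N)]
     = (2π N)^(15/2) / sqrt(2π·15N) · (N/(15N))^(15N)
     = (2π N)^((15−1)/2) / sqrt(15) · 15^(−15N).
Since 15^15 > 1, the factor 15^(−15N) decays exponentially, so the ratio → 0. Substituting N = 19n gives the stated form.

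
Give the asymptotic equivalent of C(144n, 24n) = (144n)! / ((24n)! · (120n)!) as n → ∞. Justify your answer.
C(144n, 24n) ~ (46656/3125)^(24n) · sqrt(3/(5π·24n))

Write N = 24n. Apply Stirling to each factorial:
  (6N)! ~ sqrt(2π·6N) · (6N/e)^(6N),
  N! ~ sqrt(2π N) · (N/e)^N,
  (5N)! ~ sqrt(2π·5N) · (5N/e)^(5N).
The exponential factors combine to (6N)^(6N) / (N^N · (5N)^(5N)) = 6^(6N)/5^(5N) = (6^6/5^5)^N = (46656/3125)^N.
The square-root prefactors combine to sqrt(2π·6N) / (sqrt(2π N)·sqrt(2π·5N)) = sqrt(6 / (2π·5·N)) = sqrt(3/(5π·24n)).
Substituting N = 24n: C(144n, 24n) ~ (46656/3125)^(24n) · sqrt(3/(5π·24n)).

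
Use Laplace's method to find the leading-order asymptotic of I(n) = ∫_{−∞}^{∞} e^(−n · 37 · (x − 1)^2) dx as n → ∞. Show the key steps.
I(n) = sqrt(π/(37n))

Here φ(x) = 37 · (x − 1)^2 has its unique minimum at x* = 1 with φ(x*) = 0 and φ''(x*) = 74. Laplace's method gives
  I(n) ~ e^(−n φ(x*)) · sqrt(2π / (n · φ''(x*))) = sqrt(2π / (74n)) = sqrt(π/(37n)).
This is exact: substituting u = (x − 1)·sqrt(37n) gives I(n) = (1/sqrt(37n)) ∫_{−∞}^{∞} e^(−u^2) du = sqrt(π/(37n)).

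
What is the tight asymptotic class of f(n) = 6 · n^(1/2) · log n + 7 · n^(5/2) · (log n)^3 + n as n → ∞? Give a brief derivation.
f(n) ∈ Θ(n^(5/2) · (log n)^3)

Compare the terms by growth order. For large n, n^a · (log n)^b dominates n^a' · (log n)^b' iff a > a', or (a = a' and b > b'). Ranking the 3 terms shows the dominant one is 7 · n^(5/2) · (log n)^3. Hence f(n) ∈ Θ(n^(5/2) · (log n)^3).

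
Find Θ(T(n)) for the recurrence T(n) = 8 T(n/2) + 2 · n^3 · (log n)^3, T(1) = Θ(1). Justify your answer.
T(n) = Θ(n^3 · (log n)^4)

Here log_2 8 = 3 and f(n) = 2 · n^3 · (log n)^3 = Θ(n^(log_2 8) · (log n)^3). This is the extended Case 2 of the master theorem (f matches the critical exponent up to log factors), giving T(n) = Θ(n^(log_2 8) · (log n)^(3+1)) = Θ(n^3 · (log n)^4).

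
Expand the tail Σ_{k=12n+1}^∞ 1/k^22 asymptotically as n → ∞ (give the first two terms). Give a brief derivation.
Σ_{k>12n} 1/k^22 = 1/(21 · (12n)^21) − 1/(2 · (12n)^22) + O(1/(12n)^23)

Compare to the integral: ∫_{12n}^∞ x^(−22) dx = [−x^(−21)/21]_{12n}^∞ = 1/((22−1)·(12n)^21). The Euler-Maclaurin correction adds −f(12n)/2 = −1/(2·(12n)^22). Euler-Maclaurin then gives
  Σ_{k>12n} 1/k^22 = ∫_{12n}^∞ dx/x^22 − 1/(2·(12n)^22) + O(1/(12n)^23).
(Equivalently this is ζ(22) − Σ_{k≤12n} 1/k^22.)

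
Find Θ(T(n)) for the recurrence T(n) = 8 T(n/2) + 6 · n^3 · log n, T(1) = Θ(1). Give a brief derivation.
T(n) = Θ(n^3 · (log n)^2)

Here log_2 8 = 3 and f(n) = 6 · n^3 · log n = Θ(n^(log_2 8) · (log n)^1). This is the extended Case 2 of the master theorem (f matches the critical exponent up to log factors), giving T(n) = Θ(n^(log_2 8) · (log n)^(1+1)) = Θ(n^3 · (log n)^2).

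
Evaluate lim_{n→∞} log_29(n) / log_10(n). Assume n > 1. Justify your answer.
lim = ln(10) / ln(29) = log_29(10)

Change of base: log_29(n) = ln n / ln 29 and log_10(n) = ln n / ln 10. The ratio is (ln n / ln 29) · (ln 10 / ln n) = ln 10 / ln 29, a constant independent of n. So the limit is ln 10 / ln 29 = log_29(10).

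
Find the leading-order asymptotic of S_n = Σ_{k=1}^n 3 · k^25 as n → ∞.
S_n ~ 3 · n^26 / 26

By integral comparison (Euler-Maclaurin), Σ_{k=1}^n 3 · k^25 = 3 · ∫_0^n x^25 dx + O(n^25) = 3 · n^26/26 + O(n^25). (Equivalently, Faulhaber's formula gives the same leading term.)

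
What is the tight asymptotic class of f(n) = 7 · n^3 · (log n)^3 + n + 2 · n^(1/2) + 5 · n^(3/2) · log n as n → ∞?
f(n) ∈ Θ(n^3 · (log n)^3)

Compare the terms by growth order. For large n, n^a · (log n)^b dominates n^a' · (log n)^b' iff a > a', or (a = a' and b > b'). Ranking the 4 terms shows the dominant one is 7 · n^3 · (log n)^3. Hence f(n) ∈ Θ(n^3 · (log n)^3).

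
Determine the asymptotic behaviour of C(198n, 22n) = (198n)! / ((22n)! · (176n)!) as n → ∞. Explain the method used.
C(198n, 22n) ~ (387420489/16777216)^(22n) · sqrt(9/(16π·22n))

Write N = 22n. Apply Stirling to each factorial:
  (9N)! ~ sqrt(2π·9N) · (9N/e)^(9N),
  N! ~ sqrt(2π N) · (N/e)^N,
  (8N)! ~ sqrt(2π·8N) · (8N/e)^(8N).
The exponential factors combine to (9N)^(9N) / (N^N · (8N)^(8N)) = 9^(9N)/8^(8N) = (9^9/8^8)^N = (387420489/16777216)^N.
The square-root prefactors combine to sqrt(2π·9N) / (sqrt(2π N)·sqrt(2π·8N)) = sqrt(9 / (2π·8·N)) = sqrt(9/(16π·22n)).
Substituting N = 22n: C(198n, 22n) ~ (387420489/16777216)^(22n) · sqrt(9/(16π·22n)).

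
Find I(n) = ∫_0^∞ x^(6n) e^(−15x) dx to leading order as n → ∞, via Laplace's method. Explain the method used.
I(n) ~ (sqrt(2π·6n) / 15) · (6n/(15e))^(6n)

Write the integrand as exp(6n ln x − 15x) and set f(x) = 6n ln x − 15x. Then f'(x) = 6n/x − 15 = 0 at x* = 6n/15, and f''(x*) = −6n/x*^2 = −15^2/(6n). Laplace's method (interior maximum) gives
  I(n) ~ e^(f(x*)) · sqrt(2π / |f''(x*)|)
        = exp(6n ln(6n/15) − 6n) · sqrt(2π · 6n / 15^2)
        = (6n/15)^(6n) e^(−6n) · sqrt(2π·6n) / 15
        = (sqrt(2π·6n) / 15) · (6n/(15e))^(6n).
This matches Γ(6n+1)/15^(6n+1) with Stirling applied to Γ.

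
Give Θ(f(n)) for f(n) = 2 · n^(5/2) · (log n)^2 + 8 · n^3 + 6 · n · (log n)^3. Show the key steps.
f(n) ∈ Θ(n^3)

Compare the terms by growth order. For large n, n^a · (log n)^b dominates n^a' · (log n)^b' iff a > a', or (a = a' and b > b'). Ranking the 3 terms shows the dominant one is 8 · n^3. Hence f(n) ∈ Θ(n^3).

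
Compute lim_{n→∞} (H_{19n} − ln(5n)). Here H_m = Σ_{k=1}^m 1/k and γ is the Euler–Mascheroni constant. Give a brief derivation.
lim = ln(19/5) + γ

By Euler-Maclaurin, H_m = ln m + γ + O(1/m). So
  H_{19n} − ln(5n) = ln(19n) + γ − ln(5n) + O(1/n)
                       = ln(19/5) + γ + O(1/n).
Hence the limit is ln(19/5) + γ.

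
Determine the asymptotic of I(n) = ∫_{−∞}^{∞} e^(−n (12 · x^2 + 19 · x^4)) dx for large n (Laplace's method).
I(n) ~ sqrt(π/(12n))

φ(x) = 12 · x^2 + 19 · x^4 has its unique global minimum at x* = 0 (since φ'(x) = 24x + 76x^3 = 0 only at x = 0 for real x with both coefficients positive, and φ → ∞ as |x| → ∞). At x* = 0, φ(0) = 0 and φ''(0) = 24. Laplace's method then gives
  I(n) ~ sqrt(2π / (n · φ''(0))) · e^(−n φ(0)) = sqrt(2π / (24n)) = sqrt(π/(12n)).
The 19 · x^4 term contributes only at subleading order (an O(1/n) relative correction).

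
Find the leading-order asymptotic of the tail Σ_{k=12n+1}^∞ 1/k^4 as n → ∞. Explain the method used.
Σ_{k>12n} 1/k^4 ~ 1/(3 · (12n)^3)

Compare to the integral: ∫_{12n}^∞ x^(−4) dx = [−x^(−3)/3]_{12n}^∞ = 1/((4−1)·(12n)^3). Euler-Maclaurin then gives
  Σ_{k>12n} 1/k^4 = ∫_{12n}^∞ dx/x^4 − 1/(2·(12n)^4) + O(1/(12n)^5).
(Equivalently this is ζ(4) − Σ_{k≤12n} 1/k^4.)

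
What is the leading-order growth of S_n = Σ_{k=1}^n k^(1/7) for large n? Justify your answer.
S_n ~ (7/8) · n^(8/7)

Integral comparison: Σ_{k=1}^n k^(1/7) = ∫_0^n x^(1/7) dx + O(n^(1/7)). The integral is n^(1 + 1/7) / (1 + 1/7) = n^((1+7)/7) / ((1+7)/7) = (7/8) · n^(8/7).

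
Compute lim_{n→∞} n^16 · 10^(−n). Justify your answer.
lim = 0

Exponentials with base > 1 dominate every fixed polynomial: for any fixed c, n^c / 10^n → 0 as n → ∞ (e.g. by the ratio test, or by writing 10^n = e^(n ln 10) and noting e^(n ln 10) / n^c → ∞). Hence n^16 · 10^(−n) = n^16 / 10^n → 0.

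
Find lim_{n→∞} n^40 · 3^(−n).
lim = 0

Exponentials with base > 1 dominate every fixed polynomial: for any fixed c, n^c / 3^n → 0 as n → ∞ (e.g. by the ratio test, or by writing 3^n = e^(n ln 3) and noting e^(n ln 3) / n^c → ∞). Hence n^40 · 3^(−n) = n^40 / 3^n → 0.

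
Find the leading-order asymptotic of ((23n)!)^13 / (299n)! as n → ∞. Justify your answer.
((23n)!)^13/(299n)! ~ ((2π·23n)^(12/2) / sqrt(13)) · 13^(−13·23n)  →  0

Write N = 23n. Stirling: N! ~ sqrt(2π N)(N/e)^N and (13N)! ~ sqrt(2π·13N)·(13N/e)^(13N).
  (N!)^13/(13N)! ~ (2π N)^(13/2) (N/e)^(13N) / [sqrt(2π·13N) (13N/e)^(13N)]
     = (2π N)^(13/2) / sqrt(2π·13N) · (N/(13N))^(13N)
     = (2π N)^((13−1)/2) / sqrt(13) · 13^(−13N).
Since 13^13 > 1, the factor 13^(−13N) decays exponentially, so the ratio → 0. Substituting N = 23n gives the stated form.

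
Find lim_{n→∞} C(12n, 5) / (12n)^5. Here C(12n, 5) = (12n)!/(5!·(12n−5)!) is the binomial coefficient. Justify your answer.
lim = 1/5! = 1/120

With N = 12n → ∞: C(N, 5) / N^5 = [N(N−1)…(N−4)] / (5! · N^5) = (1/5!) · 1 · (1 − 1/(12n)) · (1 − 2/(12n)) · (1 − 3/(12n)) · (1 − 4/(12n)). Each factor → 1 as N → ∞, so the limit is 1/5! = 1/120.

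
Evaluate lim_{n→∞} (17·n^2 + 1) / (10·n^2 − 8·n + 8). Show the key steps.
lim = 17/10

For large n the leading n^2 terms dominate both numerator and denominator. Dividing top and bottom by n^2, every other term tends to 0, leaving 17/10.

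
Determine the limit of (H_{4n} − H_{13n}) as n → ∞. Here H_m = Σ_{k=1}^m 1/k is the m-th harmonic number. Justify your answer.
lim = ln(4/13)

Euler-Maclaurin gives H_m = ln m + γ + 1/(2m) + O(1/m^2). The γ and O(1/m) terms cancel in the difference:
  H_{4n} − H_{13n} = ln(4n) − ln(13n) + O(1/n) = ln(4/13) + O(1/n).
Hence the limit is ln(4/13).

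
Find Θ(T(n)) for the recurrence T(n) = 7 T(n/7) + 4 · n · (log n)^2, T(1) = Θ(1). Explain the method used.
T(n) = Θ(n · (log n)^3)

Here log_7 7 = 1 and f(n) = 4 · n · (log n)^2 = Θ(n^(log_7 7) · (log n)^2). This is the extended Case 2 of the master theorem (f matches the critical exponent up to log factors), giving T(n) = Θ(n^(log_7 7) · (log n)^(2+1)) = Θ(n · (log n)^3).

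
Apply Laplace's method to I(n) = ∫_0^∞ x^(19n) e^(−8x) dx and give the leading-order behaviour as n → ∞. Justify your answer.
I(n) ~ (sqrt(2π·19n) / 8) · (19n/(8e))^(19n)

Write the integrand as exp(19n ln x − 8x) and set f(x) = 19n ln x − 8x. Then f'(x) = 19n/x − 8 = 0 at x* = 19n/8, and f''(x*) = −19n/x*^2 = −8^2/(19n). Laplace's method (interior maximum) gives
  I(n) ~ e^(f(x*)) · sqrt(2π / |f''(x*)|)
        = exp(19n ln(19n/8) − 19n) · sqrt(2π · 19n / 8^2)
        = (19n/8)^(19n) e^(−19n) · sqrt(2π·19n) / 8
        = (sqrt(2π·19n) / 8) · (19n/(8e))^(19n).
This matches Γ(19n+1)/8^(19n+1) with Stirling applied to Γ.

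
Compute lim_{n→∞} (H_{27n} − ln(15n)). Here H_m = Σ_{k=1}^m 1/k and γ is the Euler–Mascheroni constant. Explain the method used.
lim = ln(9/5) + γ

By Euler-Maclaurin, H_m = ln m + γ + O(1/m). So
  H_{27n} − ln(15n) = ln(27n) + γ − ln(15n) + O(1/n)
                       = ln(27/15) + γ + O(1/n).
Hence the limit is ln(27/15) + γ (= ln(9/5)).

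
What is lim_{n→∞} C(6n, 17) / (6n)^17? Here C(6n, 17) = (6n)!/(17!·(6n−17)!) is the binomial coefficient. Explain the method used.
lim = 1/17! = 1/355687428096000

With N = 6n → ∞: C(N, 17) / N^17 = [N(N−1)…(N−16)] / (17! · N^17) = (1/17!) · 1 · (1 − 1/(6n)) · … · (1 − 16/(6n)). Each factor → 1 as N → ∞, so the limit is 1/17! = 1/355687428096000.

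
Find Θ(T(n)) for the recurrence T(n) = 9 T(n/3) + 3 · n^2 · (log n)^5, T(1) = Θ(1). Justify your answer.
T(n) = Θ(n^2 · (log n)^6)

Here log_3 9 = 2 and f(n) = 3 · n^2 · (log n)^5 = Θ(n^(log_3 9) · (log n)^5). This is the extended Case 2 of the master theorem (f matches the critical exponent up to log factors), giving T(n) = Θ(n^(log_3 9) · (log n)^(5+1)) = Θ(n^2 · (log n)^6).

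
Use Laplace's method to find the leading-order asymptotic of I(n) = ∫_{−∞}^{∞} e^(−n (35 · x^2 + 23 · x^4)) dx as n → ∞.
I(n) ~ sqrt(π/(35n))

φ(x) = 35 · x^2 + 23 · x^4 has its unique global minimum at x* = 0 (since φ'(x) = 70x + 92x^3 = 0 only at x = 0 for real x with both coefficients positive, and φ → ∞ as |x| → ∞). At x* = 0, φ(0) = 0 and φ''(0) = 70. Laplace's method then gives
  I(n) ~ sqrt(2π / (n · φ''(0))) · e^(−n φ(0)) = sqrt(2π / (70n)) = sqrt(π/(35n)).
The 23 · x^4 term contributes only at subleading order (an O(1/n) relative correction).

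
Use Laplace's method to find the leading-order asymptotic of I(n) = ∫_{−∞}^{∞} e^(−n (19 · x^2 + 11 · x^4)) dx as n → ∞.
I(n) ~ sqrt(π/(19n))

φ(x) = 19 · x^2 + 11 · x^4 has its unique global minimum at x* = 0 (since φ'(x) = 38x + 44x^3 = 0 only at x = 0 for real x with both coefficients positive, and φ → ∞ as |x| → ∞). At x* = 0, φ(0) = 0 and φ''(0) = 38. Laplace's method then gives
  I(n) ~ sqrt(2π / (n · φ''(0))) · e^(−n φ(0)) = sqrt(2π / (38n)) = sqrt(π/(19n)).
The 11 · x^4 term contributes only at subleading order (an O(1/n) relative correction).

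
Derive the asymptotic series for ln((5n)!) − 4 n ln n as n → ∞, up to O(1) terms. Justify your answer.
ln((5n)!) − 4 n ln n = n ln n + 5(ln 5 − 1) n + (1/2) ln(2π·5n) + O(1/n)

Stirling: ln((5n)!) = 5n ln(5n) − 5n + (1/2) ln(2π·5n) + O(1/n).
Expand 5n ln(5n) = 5n (ln n + ln 5) = 5n ln n + 5n ln 5.
Subtract 4n ln n: leading term is (5 − 4) n ln n = n ln n. The next term is 5n ln 5 − 5n = 5(ln 5 − 1) n. Then the (1/2) ln(2π·5n) correction.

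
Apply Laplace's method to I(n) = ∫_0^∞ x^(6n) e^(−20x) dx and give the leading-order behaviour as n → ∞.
I(n) ~ (sqrt(2π·6n) / 20) · (6n/(20e))^(6n)

Write the integrand as exp(6n ln x − 20x) and set f(x) = 6n ln x − 20x. Then f'(x) = 6n/x − 20 = 0 at x* = 6n/20, and f''(x*) = −6n/x*^2 = −20^2/(6n). Laplace's method (interior maximum) gives
  I(n) ~ e^(f(x*)) · sqrt(2π / |f''(x*)|)
        = exp(6n ln(6n/20) − 6n) · sqrt(2π · 6n / 20^2)
        = (6n/20)^(6n) e^(−6n) · sqrt(2π·6n) / 20
        = (sqrt(2π·6n) / 20) · (6n/(20e))^(6n).
This matches Γ(6n+1)/20^(6n+1) with Stirling applied to Γ.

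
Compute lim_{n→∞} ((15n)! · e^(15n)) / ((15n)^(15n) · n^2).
lim = 0

Stirling: (15n)! ~ sqrt(2π·15n) · (15n/e)^(15n). Hence
  (15n)! · e^(15n) / (15n)^(15n) ~ sqrt(2π·15n).
Dividing by n^2: sqrt(2π·15n) / n^2 = sqrt(2π·15) · n^((1−4)/2), so the expression behaves like sqrt(2π·15) · n^((1−4)/2) → 0.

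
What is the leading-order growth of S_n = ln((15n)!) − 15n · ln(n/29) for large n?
S_n ~ 15n · (ln 435 − 1) + O(ln n)

Stirling: ln((15n)!) = 15n ln(15n) − 15n + O(ln n).
  S_n = 15n ln(15n) − 15n − 15n ln(n/29) + O(ln n)
      = 15n ln(15n) − 15n ln n + 15n ln 29 − 15n + O(ln n)
      = 15n ln 15 + 15n ln 29 − 15n + O(ln n)
      = 15n (ln 435 − 1) + O(ln n).
Numerically ln(435) − 1 ≈ 5.0753.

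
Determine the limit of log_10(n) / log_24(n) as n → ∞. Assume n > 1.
lim = ln(24) / ln(10) = log_10(24)

Change of base: log_10(n) = ln n / ln 10 and log_24(n) = ln n / ln 24. The ratio is (ln n / ln 10) · (ln 24 / ln n) = ln 24 / ln 10, a constant independent of n. So the limit is ln 24 / ln 10 = log_10(24).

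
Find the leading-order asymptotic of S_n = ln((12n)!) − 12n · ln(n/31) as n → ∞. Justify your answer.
S_n ~ 12n · (ln 372 − 1) + O(ln n)

Stirling: ln((12n)!) = 12n ln(12n) − 12n + O(ln n).
  S_n = 12n ln(12n) − 12n − 12n ln(n/31) + O(ln n)
      = 12n ln(12n) − 12n ln n + 12n ln 31 − 12n + O(ln n)
      = 12n ln 12 + 12n ln 31 − 12n + O(ln n)
      = 12n (ln 372 − 1) + O(ln n).
Numerically ln(372) − 1 ≈ 4.9189.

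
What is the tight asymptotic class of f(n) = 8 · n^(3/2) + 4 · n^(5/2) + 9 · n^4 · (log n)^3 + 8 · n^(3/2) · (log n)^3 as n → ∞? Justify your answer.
f(n) ∈ Θ(n^4 · (log n)^3)

Compare the terms by growth order. For large n, n^a · (log n)^b dominates n^a' · (log n)^b' iff a > a', or (a = a' and b > b'). Ranking the 4 terms shows the dominant one is 9 · n^4 · (log n)^3. Hence f(n) ∈ Θ(n^4 · (log n)^3).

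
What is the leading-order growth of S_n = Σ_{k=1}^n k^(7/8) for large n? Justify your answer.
S_n ~ (8/15) · n^(15/8)

Integral comparison: Σ_{k=1}^n k^(7/8) = ∫_0^n x^(7/8) dx + O(n^(7/8)). The integral is n^(1 + 7/8) / (1 + 7/8) = n^((7+8)/8) / ((7+8)/8) = (8/15) · n^(15/8).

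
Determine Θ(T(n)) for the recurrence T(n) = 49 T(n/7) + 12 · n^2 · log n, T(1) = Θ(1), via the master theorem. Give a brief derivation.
T(n) = Θ(n^2 · (log n)^2)

Here log_7 49 = 2 and f(n) = 12 · n^2 · log n = Θ(n^(log_7 49) · (log n)^1). This is the extended Case 2 of the master theorem (f matches the critical exponent up to log factors), giving T(n) = Θ(n^(log_7 49) · (log n)^(1+1)) = Θ(n^2 · (log n)^2).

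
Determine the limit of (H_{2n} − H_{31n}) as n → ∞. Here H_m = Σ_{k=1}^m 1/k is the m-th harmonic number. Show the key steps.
lim = ln(2/31)

Euler-Maclaurin gives H_m = ln m + γ + 1/(2m) + O(1/m^2). The γ and O(1/m) terms cancel in the difference:
  H_{2n} − H_{31n} = ln(2n) − ln(31n) + O(1/n) = ln(2/31) + O(1/n).
Hence the limit is ln(2/31).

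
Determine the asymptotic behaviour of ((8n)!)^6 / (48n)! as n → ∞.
((8n)!)^6/(48n)! ~ ((2π·8n)^(5/2) / sqrt(6)) · 6^(−6·8n)  →  0

Write N = 8n. Stirling: N! ~ sqrt(2π N)(N/e)^N and (6N)! ~ sqrt(2π·6N)·(6N/e)^(6N).
  (N!)^6/(6N)! ~ (2π N)^(6/2) (N/e)^(6N) / [sqrt(2π·6N) (6N/e)^(6N)]
     = (2π N)^(6/2) / sqrt(2π·6N) · (N/(6N))^(6N)
     = (2π N)^((6−1)/2) / sqrt(6) · 6^(−6N).
Since 6^6 > 1, the factor 6^(−6N) decays exponentially, so the ratio → 0. Substituting N = 8n gives the stated form.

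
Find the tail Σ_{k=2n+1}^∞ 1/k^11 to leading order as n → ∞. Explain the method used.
Σ_{k>2n} 1/k^11 ~ 1/(10 · (2n)^10)

Compare to the integral: ∫_{2n}^∞ x^(−11) dx = [−x^(−10)/10]_{2n}^∞ = 1/((11−1)·(2n)^10). Euler-Maclaurin then gives
  Σ_{k>2n} 1/k^11 = ∫_{2n}^∞ dx/x^11 − 1/(2·(2n)^11) + O(1/(2n)^12).
(Equivalently this is ζ(11) − Σ_{k≤2n} 1/k^11.)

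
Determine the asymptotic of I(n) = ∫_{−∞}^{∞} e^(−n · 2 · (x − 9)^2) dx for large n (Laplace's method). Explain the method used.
I(n) = sqrt(π/(2n))

Here φ(x) = 2 · (x − 9)^2 has its unique minimum at x* = 9 with φ(x*) = 0 and φ''(x*) = 4. Laplace's method gives
  I(n) ~ e^(−n φ(x*)) · sqrt(2π / (n · φ''(x*))) = sqrt(2π / (4n)) = sqrt(π/(2n)).
This is exact: substituting u = (x − 9)·sqrt(2n) gives I(n) = (1/sqrt(2n)) ∫_{−∞}^{∞} e^(−u^2) du = sqrt(π/(2n)).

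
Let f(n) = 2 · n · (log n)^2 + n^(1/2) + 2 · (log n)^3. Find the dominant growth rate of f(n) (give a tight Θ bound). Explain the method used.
f(n) ∈ Θ(n · (log n)^2)

Compare the terms by growth order. For large n, n^a · (log n)^b dominates n^a' · (log n)^b' iff a > a', or (a = a' and b > b'). Ranking the 3 terms shows the dominant one is 2 · n · (log n)^2. Hence f(n) ∈ Θ(n · (log n)^2).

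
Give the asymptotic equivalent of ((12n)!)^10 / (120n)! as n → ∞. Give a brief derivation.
((12n)!)^10/(120n)! ~ ((2π·12n)^(9/2) / sqrt(10)) · 10^(−10·12n)  →  0

Write N = 12n. Stirling: N! ~ sqrt(2π N)(N/e)^N and (10N)! ~ sqrt(2π·10N)·(10N/e)^(10N).
  (N!)^10/(10N)! ~ (2π N)^(10/2) (N/e)^(10N) / [sqrt(2π·10N) (10N/e)^(10N)]
     = (2π N)^(10/2) / sqrt(2π·10N) · (N/(10N))^(10N)
     = (2π N)^((10−1)/2) / sqrt(10) · 10^(−10N).
Since 10^10 > 1, the factor 10^(−10N) decays exponentially, so the ratio → 0. Substituting N = 12n gives the stated form.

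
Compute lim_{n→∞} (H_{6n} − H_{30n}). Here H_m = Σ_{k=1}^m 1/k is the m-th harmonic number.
lim = ln(6/30) = −ln 5

Euler-Maclaurin gives H_m = ln m + γ + 1/(2m) + O(1/m^2). The γ and O(1/m) terms cancel in the difference:
  H_{6n} − H_{30n} = ln(6n) − ln(30n) + O(1/n) = ln(6/30) + O(1/n).
Hence the limit is ln(6/30) = −ln 5.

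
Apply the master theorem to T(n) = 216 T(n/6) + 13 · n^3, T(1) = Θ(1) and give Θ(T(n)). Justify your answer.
T(n) = Θ(n^3 log n)

log_6 216 = 3, and f(n) = 13 · n^3 = Θ(n^(log_6 216)). This is Case 2 of the master theorem: T(n) = Θ(f(n) · log n) = Θ(n^3 log n).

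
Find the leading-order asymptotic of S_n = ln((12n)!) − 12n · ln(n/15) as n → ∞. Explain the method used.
S_n ~ 12n · (ln 180 − 1) + O(ln n)

Stirling: ln((12n)!) = 12n ln(12n) − 12n + O(ln n).
  S_n = 12n ln(12n) − 12n − 12n ln(n/15) + O(ln n)
      = 12n ln(12n) − 12n ln n + 12n ln 15 − 12n + O(ln n)
      = 12n ln 12 + 12n ln 15 − 12n + O(ln n)
      = 12n (ln 180 − 1) + O(ln n).
Numerically ln(180) − 1 ≈ 4.1930.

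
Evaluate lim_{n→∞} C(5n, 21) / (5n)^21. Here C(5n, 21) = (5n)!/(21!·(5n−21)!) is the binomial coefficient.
lim = 1/21! = 1/51090942171709440000

With N = 5n → ∞: C(N, 21) / N^21 = [N(N−1)…(N−20)] / (21! · N^21) = (1/21!) · 1 · (1 − 1/(5n)) · … · (1 − 20/(5n)). Each factor → 1 as N → ∞, so the limit is 1/21! = 1/51090942171709440000.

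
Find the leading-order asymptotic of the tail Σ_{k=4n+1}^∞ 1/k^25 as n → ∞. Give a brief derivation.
Σ_{k>4n} 1/k^25 ~ 1/(24 · (4n)^24)

Compare to the integral: ∫_{4n}^∞ x^(−25) dx = [−x^(−24)/24]_{4n}^∞ = 1/((25−1)·(4n)^24). Euler-Maclaurin then gives
  Σ_{k>4n} 1/k^25 = ∫_{4n}^∞ dx/x^25 − 1/(2·(4n)^25) + O(1/(4n)^26).
(Equivalently this is ζ(25) − Σ_{k≤4n} 1/k^25.)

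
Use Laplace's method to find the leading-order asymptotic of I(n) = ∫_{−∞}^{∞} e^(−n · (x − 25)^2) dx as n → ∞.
I(n) = sqrt(π/n)

Here φ(x) = (x − 25)^2 has its unique minimum at x* = 25 with φ(x*) = 0 and φ''(x*) = 2. Laplace's method gives
  I(n) ~ e^(−n φ(x*)) · sqrt(2π / (n · φ''(x*))) = sqrt(2π / (2n)) = sqrt(π/n).
This is exact: substituting u = (x − 25)·sqrt(n) gives I(n) = (1/sqrt(n)) ∫_{−∞}^{∞} e^(−u^2) du = sqrt(π/n).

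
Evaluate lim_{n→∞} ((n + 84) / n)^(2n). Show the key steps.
lim = e^168

Rewrite as (1 + 84/n)^(2n). By the standard limit (1 + x/n)^n → e^x, we have (1 + 84/n)^n → e^84, and raising to the 2nd power gives e^168.
More precisely, ln[(1 + 84/n)^(2n)] = 2n · ln(1 + 84/n) = 2n · (84/n + O(1/n^2)) = 168 + O(1/n) → 168.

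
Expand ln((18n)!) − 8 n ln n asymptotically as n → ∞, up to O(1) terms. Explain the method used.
ln((18n)!) − 8 n ln n = 10 n ln n + 18(ln 18 − 1) n + (1/2) ln(2π·18n) + O(1/n)

Stirling: ln((18n)!) = 18n ln(18n) − 18n + (1/2) ln(2π·18n) + O(1/n).
Expand 18n ln(18n) = 18n (ln n + ln 18) = 18n ln n + 18n ln 18.
Subtract 8n ln n: leading term is (18 − 8) n ln n = 10 n ln n. The next term is 18n ln 18 − 18n = 18(ln 18 − 1) n. Then the (1/2) ln(2π·18n) correction.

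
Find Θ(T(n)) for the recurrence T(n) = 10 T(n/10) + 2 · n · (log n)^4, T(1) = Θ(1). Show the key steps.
T(n) = Θ(n · (log n)^5)

Here log_10 10 = 1 and f(n) = 2 · n · (log n)^4 = Θ(n^(log_10 10) · (log n)^4). This is the extended Case 2 of the master theorem (f matches the critical exponent up to log factors), giving T(n) = Θ(n^(log_10 10) · (log n)^(4+1)) = Θ(n · (log n)^5).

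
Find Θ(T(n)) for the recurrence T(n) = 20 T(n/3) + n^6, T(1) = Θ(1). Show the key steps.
T(n) = Θ(n^6)

log_3 20 ≈ 2.727. f(n) = n^6 dominates n^(log_3 20) since 6 > 2.727, and the regularity condition a·f(n/b) = 20·(n/3)^6 = (20/729)·n^6 ≤ c·f(n) holds with c = 20/729 ≈ 0.0274 < 1. So this is Case 3: T(n) = Θ(f(n)) = Θ(n^6).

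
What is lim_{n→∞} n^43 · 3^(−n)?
lim = 0

Exponentials with base > 1 dominate every fixed polynomial: for any fixed c, n^c / 3^n → 0 as n → ∞ (e.g. by the ratio test, or by writing 3^n = e^(n ln 3) and noting e^(n ln 3) / n^c → ∞). Hence n^43 · 3^(−n) = n^43 / 3^n → 0.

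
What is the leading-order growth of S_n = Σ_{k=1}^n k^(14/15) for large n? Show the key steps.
S_n ~ (15/29) · n^(29/15)

Integral comparison: Σ_{k=1}^n k^(14/15) = ∫_0^n x^(14/15) dx + O(n^(14/15)). The integral is n^(1 + 14/15) / (1 + 14/15) = n^((14+15)/15) / ((14+15)/15) = (15/29) · n^(29/15).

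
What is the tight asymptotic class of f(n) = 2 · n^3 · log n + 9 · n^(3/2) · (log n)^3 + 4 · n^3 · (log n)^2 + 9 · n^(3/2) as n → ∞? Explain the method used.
f(n) ∈ Θ(n^3 · (log n)^2)

Compare the terms by growth order. For large n, n^a · (log n)^b dominates n^a' · (log n)^b' iff a > a', or (a = a' and b > b'). Ranking the 4 terms shows the dominant one is 4 · n^3 · (log n)^2. Hence f(n) ∈ Θ(n^3 · (log n)^2).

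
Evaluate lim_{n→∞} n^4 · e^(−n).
lim = 0

Exponentials with base > 1 dominate every fixed polynomial: for any fixed c, n^c / e^n → 0 as n → ∞ (e.g. by the ratio test, or since e^n grows faster than any power of n). Hence n^4 · e^(−n) = n^4 / e^n → 0.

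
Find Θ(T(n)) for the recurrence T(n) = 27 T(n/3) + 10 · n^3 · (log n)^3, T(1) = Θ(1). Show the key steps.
T(n) = Θ(n^3 · (log n)^4)

Here log_3 27 = 3 and f(n) = 10 · n^3 · (log n)^3 = Θ(n^(log_3 27) · (log n)^3). This is the extended Case 2 of the master theorem (f matches the critical exponent up to log factors), giving T(n) = Θ(n^(log_3 27) · (log n)^(3+1)) = Θ(n^3 · (log n)^4).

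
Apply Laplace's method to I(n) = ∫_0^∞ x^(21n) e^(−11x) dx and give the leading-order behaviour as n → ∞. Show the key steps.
I(n) ~ (sqrt(2π·21n) / 11) · (21n/(11e))^(21n)

Write the integrand as exp(21n ln x − 11x) and set f(x) = 21n ln x − 11x. Then f'(x) = 21n/x − 11 = 0 at x* = 21n/11, and f''(x*) = −21n/x*^2 = −11^2/(21n). Laplace's method (interior maximum) gives
  I(n) ~ e^(f(x*)) · sqrt(2π / |f''(x*)|)
        = exp(21n ln(21n/11) − 21n) · sqrt(2π · 21n / 11^2)
        = (21n/11)^(21n) e^(−21n) · sqrt(2π·21n) / 11
        = (sqrt(2π·21n) / 11) · (21n/(11e))^(21n).
This matches Γ(21n+1)/11^(21n+1) with Stirling applied to Γ.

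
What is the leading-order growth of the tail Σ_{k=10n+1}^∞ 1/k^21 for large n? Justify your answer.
Σ_{k>10n} 1/k^21 ~ 1/(20 · (10n)^20)

Compare to the integral: ∫_{10n}^∞ x^(−21) dx = [−x^(−20)/20]_{10n}^∞ = 1/((21−1)·(10n)^20). Euler-Maclaurin then gives
  Σ_{k>10n} 1/k^21 = ∫_{10n}^∞ dx/x^21 − 1/(2·(10n)^21) + O(1/(10n)^22).
(Equivalently this is ζ(21) − Σ_{k≤10n} 1/k^21.)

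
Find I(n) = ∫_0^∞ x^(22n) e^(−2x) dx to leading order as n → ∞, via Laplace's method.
I(n) ~ (sqrt(2π·22n) / 2) · (22n/(2e))^(22n)

Write the integrand as exp(22n ln x − 2x) and set f(x) = 22n ln x − 2x. Then f'(x) = 22n/x − 2 = 0 at x* = 22n/2, and f''(x*) = −22n/x*^2 = −2^2/(22n). Laplace's method (interior maximum) gives
  I(n) ~ e^(f(x*)) · sqrt(2π / |f''(x*)|)
        = exp(22n ln(22n/2) − 22n) · sqrt(2π · 22n / 2^2)
        = (22n/2)^(22n) e^(−22n) · sqrt(2π·22n) / 2
        = (sqrt(2π·22n) / 2) · (22n/(2e))^(22n).
This matches Γ(22n+1)/2^(22n+1) with Stirling applied to Γ.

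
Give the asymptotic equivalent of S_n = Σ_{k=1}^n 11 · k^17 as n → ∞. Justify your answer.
S_n ~ 11 · n^18 / 18

By integral comparison (Euler-Maclaurin), Σ_{k=1}^n 11 · k^17 = 11 · ∫_0^n x^17 dx + O(n^17) = 11 · n^18/18 + O(n^17). (Equivalently, Faulhaber's formula gives the same leading term.)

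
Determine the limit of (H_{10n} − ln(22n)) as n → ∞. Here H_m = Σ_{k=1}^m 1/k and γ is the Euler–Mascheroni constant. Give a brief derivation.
lim = ln(5/11) + γ

By Euler-Maclaurin, H_m = ln m + γ + O(1/m). So
  H_{10n} − ln(22n) = ln(10n) + γ − ln(22n) + O(1/n)
                       = ln(10/22) + γ + O(1/n).
Hence the limit is ln(10/22) + γ (= ln(5/11)).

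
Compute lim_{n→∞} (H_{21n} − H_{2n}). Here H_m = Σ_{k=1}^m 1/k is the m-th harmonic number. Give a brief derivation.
lim = ln(21/2)

Euler-Maclaurin gives H_m = ln m + γ + 1/(2m) + O(1/m^2). The γ and O(1/m) terms cancel in the difference:
  H_{21n} − H_{2n} = ln(21n) − ln(2n) + O(1/n) = ln(21/2) + O(1/n).
Hence the limit is ln(21/2).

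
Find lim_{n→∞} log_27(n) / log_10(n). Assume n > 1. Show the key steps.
lim = ln(10) / ln(27) = log_27(10)

Change of base: log_27(n) = ln n / ln 27 and log_10(n) = ln n / ln 10. The ratio is (ln n / ln 27) · (ln 10 / ln n) = ln 10 / ln 27, a constant independent of n. So the limit is ln 10 / ln 27 = log_27(10).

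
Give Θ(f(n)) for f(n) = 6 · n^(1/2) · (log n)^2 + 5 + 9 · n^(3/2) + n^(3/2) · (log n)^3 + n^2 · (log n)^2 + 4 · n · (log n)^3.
f(n) ∈ Θ(n^2 · (log n)^2)

Compare the terms by growth order. For large n, n^a · (log n)^b dominates n^a' · (log n)^b' iff a > a', or (a = a' and b > b'). Ranking the 6 terms shows the dominant one is n^2 · (log n)^2. Hence f(n) ∈ Θ(n^2 · (log n)^2).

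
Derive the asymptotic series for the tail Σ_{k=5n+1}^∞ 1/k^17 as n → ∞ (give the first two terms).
Σ_{k>5n} 1/k^17 = 1/(16 · (5n)^16) − 1/(2 · (5n)^17) + O(1/(5n)^18)

Compare to the integral: ∫_{5n}^∞ x^(−17) dx = [−x^(−16)/16]_{5n}^∞ = 1/((17−1)·(5n)^16). The Euler-Maclaurin correction adds −f(5n)/2 = −1/(2·(5n)^17). Euler-Maclaurin then gives
  Σ_{k>5n} 1/k^17 = ∫_{5n}^∞ dx/x^17 − 1/(2·(5n)^17) + O(1/(5n)^18).
(Equivalently this is ζ(17) − Σ_{k≤5n} 1/k^17.)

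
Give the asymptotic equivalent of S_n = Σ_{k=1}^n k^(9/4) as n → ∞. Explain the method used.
S_n ~ (4/13) · n^(13/4)

Integral comparison: Σ_{k=1}^n k^(9/4) = ∫_0^n x^(9/4) dx + O(n^(9/4)). The integral is n^(1 + 9/4) / (1 + 9/4) = n^((9+4)/4) / ((9+4)/4) = (4/13) · n^(13/4).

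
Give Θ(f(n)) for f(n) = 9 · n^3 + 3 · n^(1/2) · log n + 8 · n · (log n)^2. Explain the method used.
f(n) ∈ Θ(n^3)

Compare the terms by growth order. For large n, n^a · (log n)^b dominates n^a' · (log n)^b' iff a > a', or (a = a' and b > b'). Ranking the 3 terms shows the dominant one is 9 · n^3. Hence f(n) ∈ Θ(n^3).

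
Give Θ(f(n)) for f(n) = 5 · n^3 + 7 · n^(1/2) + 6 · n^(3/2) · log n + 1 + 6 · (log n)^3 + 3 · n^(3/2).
f(n) ∈ Θ(n^3)

Compare the terms by growth order. For large n, n^a · (log n)^b dominates n^a' · (log n)^b' iff a > a', or (a = a' and b > b'). Ranking the 6 terms shows the dominant one is 5 · n^3. Hence f(n) ∈ Θ(n^3).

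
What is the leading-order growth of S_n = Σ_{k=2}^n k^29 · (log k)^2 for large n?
S_n ~ n^30 · (log n)^2 / 30

By integral comparison, S_n = ∫_1^n x^29 · (log x)^2 dx + O(n^29 · (log n)^2). For the integral, the leading term of ∫_1^n x^29 (log x)^2 dx is n^30/30 · (log n)^2 (by repeated integration by parts; each step lowers the log-exponent and produces a relatively O(1/log n) correction). Hence S_n ~ n^30 · (log n)^2 / 30.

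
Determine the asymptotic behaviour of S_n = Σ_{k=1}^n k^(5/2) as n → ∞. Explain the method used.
S_n ~ (2/7) · n^(7/2)

Integral comparison: Σ_{k=1}^n k^(5/2) = ∫_0^n x^(5/2) dx + O(n^(5/2)). The integral is n^(1 + 5/2) / (1 + 5/2) = n^((5+2)/2) / ((5+2)/2) = (2/7) · n^(7/2).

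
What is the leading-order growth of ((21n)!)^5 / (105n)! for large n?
((21n)!)^5/(105n)! ~ ((2π·21n)^(4/2) / sqrt(5)) · 5^(−5·21n)  →  0

Write N = 21n. Stirling: N! ~ sqrt(2π N)(N/e)^N and (5N)! ~ sqrt(2π·5N)·(5N/e)^(5N).
  (N!)^5/(5N)! ~ (2π N)^(5/2) (N/e)^(5N) / [sqrt(2π·5N) (5N/e)^(5N)]
     = (2π N)^(5/2) / sqrt(2π·5N) · (N/(5N))^(5N)
     = (2π N)^((5−1)/2) / sqrt(5) · 5^(−5N).
Since 5^5 > 1, the factor 5^(−5N) decays exponentially, so the ratio → 0. Substituting N = 21n gives the stated form.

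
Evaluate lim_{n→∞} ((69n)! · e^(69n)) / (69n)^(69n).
lim = ∞

Stirling: (69n)! ~ sqrt(2π·69n) · (69n/e)^(69n). Hence
  (69n)! · e^(69n) / (69n)^(69n) ~ sqrt(2π·69n) = sqrt(2π·69) · sqrt(n) → ∞.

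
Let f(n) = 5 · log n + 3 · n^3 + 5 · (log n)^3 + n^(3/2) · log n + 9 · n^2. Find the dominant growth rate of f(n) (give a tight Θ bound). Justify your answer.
f(n) ∈ Θ(n^3)

Compare the terms by growth order. For large n, n^a · (log n)^b dominates n^a' · (log n)^b' iff a > a', or (a = a' and b > b'). Ranking the 5 terms shows the dominant one is 3 · n^3. Hence f(n) ∈ Θ(n^3).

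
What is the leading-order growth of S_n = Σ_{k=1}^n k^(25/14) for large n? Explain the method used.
S_n ~ (14/39) · n^(39/14)

Integral comparison: Σ_{k=1}^n k^(25/14) = ∫_0^n x^(25/14) dx + O(n^(25/14)). The integral is n^(1 + 25/14) / (1 + 25/14) = n^((25+14)/14) / ((25+14)/14) = (14/39) · n^(39/14).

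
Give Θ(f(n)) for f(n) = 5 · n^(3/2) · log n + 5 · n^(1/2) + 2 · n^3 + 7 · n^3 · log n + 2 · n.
f(n) ∈ Θ(n^3 · log n)

Compare the terms by growth order. For large n, n^a · (log n)^b dominates n^a' · (log n)^b' iff a > a', or (a = a' and b > b'). Ranking the 5 terms shows the dominant one is 7 · n^3 · log n. Hence f(n) ∈ Θ(n^3 · log n).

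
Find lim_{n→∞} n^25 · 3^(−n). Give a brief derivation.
lim = 0

Exponentials with base > 1 dominate every fixed polynomial: for any fixed c, n^c / 3^n → 0 as n → ∞ (e.g. by the ratio test, or by writing 3^n = e^(n ln 3) and noting e^(n ln 3) / n^c → ∞). Hence n^25 · 3^(−n) = n^25 / 3^n → 0.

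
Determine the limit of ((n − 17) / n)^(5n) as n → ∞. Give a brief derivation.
lim = e^(−85)

Rewrite as (1 − 17/n)^(5n). By the standard limit (1 + x/n)^n → e^x, we have (1 − 17/n)^n → e^(−17), and raising to the 5th power gives e^(−85).
More precisely, ln[(1 − 17/n)^(5n)] = 5n · ln(1 − 17/n) = 5n · (-17/n + O(1/n^2)) = -85 + O(1/n) → -85.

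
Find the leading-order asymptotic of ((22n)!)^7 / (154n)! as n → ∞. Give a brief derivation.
((22n)!)^7/(154n)! ~ ((2π·22n)^(6/2) / sqrt(7)) · 7^(−7·22n)  →  0

Write N = 22n. Stirling: N! ~ sqrt(2π N)(N/e)^N and (7N)! ~ sqrt(2π·7N)·(7N/e)^(7N).
  (N!)^7/(7N)! ~ (2π N)^(7/2) (N/e)^(7N) / [sqrt(2π·7N) (7N/e)^(7N)]
     = (2π N)^(7/2) / sqrt(2π·7N) · (N/(7N))^(7N)
     = (2π N)^((7−1)/2) / sqrt(7) · 7^(−7N).
Since 7^7 > 1, the factor 7^(−7N) decays exponentially, so the ratio → 0. Substituting N = 22n gives the stated form.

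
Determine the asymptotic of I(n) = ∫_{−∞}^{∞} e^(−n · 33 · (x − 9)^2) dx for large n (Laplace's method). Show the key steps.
I(n) = sqrt(π/(33n))

Here φ(x) = 33 · (x − 9)^2 has its unique minimum at x* = 9 with φ(x*) = 0 and φ''(x*) = 66. Laplace's method gives
  I(n) ~ e^(−n φ(x*)) · sqrt(2π / (n · φ''(x*))) = sqrt(2π / (66n)) = sqrt(π/(33n)).
This is exact: substituting u = (x − 9)·sqrt(33n) gives I(n) = (1/sqrt(33n)) ∫_{−∞}^{∞} e^(−u^2) du = sqrt(π/(33n)).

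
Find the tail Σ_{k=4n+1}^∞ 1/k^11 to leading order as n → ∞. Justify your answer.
Σ_{k>4n} 1/k^11 ~ 1/(10 · (4n)^10)

Compare to the integral: ∫_{4n}^∞ x^(−11) dx = [−x^(−10)/10]_{4n}^∞ = 1/((11−1)·(4n)^10). Euler-Maclaurin then gives
  Σ_{k>4n} 1/k^11 = ∫_{4n}^∞ dx/x^11 − 1/(2·(4n)^11) + O(1/(4n)^12).
(Equivalently this is ζ(11) − Σ_{k≤4n} 1/k^11.)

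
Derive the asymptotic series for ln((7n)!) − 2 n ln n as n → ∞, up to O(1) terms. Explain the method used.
ln((7n)!) − 2 n ln n = 5 n ln n + 7(ln 7 − 1) n + (1/2) ln(2π·7n) + O(1/n)

Stirling: ln((7n)!) = 7n ln(7n) − 7n + (1/2) ln(2π·7n) + O(1/n).
Expand 7n ln(7n) = 7n (ln n + ln 7) = 7n ln n + 7n ln 7.
Subtract 2n ln n: leading term is (7 − 2) n ln n = 5 n ln n. The next term is 7n ln 7 − 7n = 7(ln 7 − 1) n. Then the (1/2) ln(2π·7n) correction.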